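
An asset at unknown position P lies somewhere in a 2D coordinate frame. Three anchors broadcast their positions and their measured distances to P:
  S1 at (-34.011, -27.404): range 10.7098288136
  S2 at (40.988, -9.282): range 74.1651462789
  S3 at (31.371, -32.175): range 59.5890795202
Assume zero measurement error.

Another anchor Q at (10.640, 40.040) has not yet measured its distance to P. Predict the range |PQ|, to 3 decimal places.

85.611

eq1: (x + 34.011)² + (y + 27.404)² = 10.7098288136²
eq2: (x − 40.988)² + (y + 9.282)² = 74.1651462789²
eq3: (x − 31.371)² + (y + 32.175)² = 59.5890795202²
eq2−eq1, eq2−eq3 (x²,y² cancel):
  -149.998·x − 36.244·y = 5527.324158
  -19.234·x − 45.786·y = 2202.809123
det = -149.998·-45.786 − -36.244·-19.234 = 6170.691332
x = (5527.324158·-45.786 − -36.244·2202.809123) / 6170.691332 = -28.073913
y = (-149.998·2202.809123 − 5527.324158·-19.234) / 6170.691332 = -36.317553
|P − Q| = √((-28.073913 − 10.640)² + (-36.317553 − 40.040)²) = 85.610998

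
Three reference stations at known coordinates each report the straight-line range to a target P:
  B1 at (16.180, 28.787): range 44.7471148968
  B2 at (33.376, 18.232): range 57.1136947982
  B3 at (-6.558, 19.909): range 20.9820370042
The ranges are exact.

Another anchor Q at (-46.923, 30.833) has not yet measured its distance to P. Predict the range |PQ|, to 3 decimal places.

eq1: (x − 16.180)² + (y − 28.787)² = 44.7471148968²
eq2: (x − 33.376)² + (y − 18.232)² = 57.1136947982²
eq3: (x + 6.558)² + (y − 19.909)² = 20.9820370042²
eq1−eq2, eq1−eq3 (x²,y² cancel):
  34.392·x − 21.110·y = -903.790411
  -45.476·x − 17.756·y = 910.950291
det = 34.392·-17.756 − -21.110·-45.476 = -1570.662712
x = (-903.790411·-17.756 − -21.110·910.950291) / -1570.662712 = -22.460496
y = (34.392·910.950291 − -903.790411·-45.476) / -1570.662712 = 6.221177
|P − Q| = √((-22.460496 − -46.923)² + (6.221177 − 30.833)²) = 34.700950

34.701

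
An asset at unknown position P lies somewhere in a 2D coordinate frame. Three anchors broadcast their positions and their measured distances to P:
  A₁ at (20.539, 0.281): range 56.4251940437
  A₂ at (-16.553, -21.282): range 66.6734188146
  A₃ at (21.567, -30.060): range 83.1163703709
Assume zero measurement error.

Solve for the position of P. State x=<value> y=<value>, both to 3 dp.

x=-13.452 y=45.319

eq1: (x − 20.539)² + (y − 0.281)² = 56.4251940437²
eq2: (x + 16.553)² + (y + 21.282)² = 66.6734188146²
eq3: (x − 21.567)² + (y + 30.060)² = 83.1163703709²
eq2−eq3, eq2−eq1 (x²,y² cancel):
  76.240·x − 17.556·y = -1821.172491
  74.184·x + 43.126·y = 956.546403
det = 76.240·43.126 − -17.556·74.184 = 4590.300544
x = (-1821.172491·43.126 − -17.556·956.546403) / 4590.300544 = -13.451572
y = (76.240·956.546403 − -1821.172491·74.184) / 4590.300544 = 45.319246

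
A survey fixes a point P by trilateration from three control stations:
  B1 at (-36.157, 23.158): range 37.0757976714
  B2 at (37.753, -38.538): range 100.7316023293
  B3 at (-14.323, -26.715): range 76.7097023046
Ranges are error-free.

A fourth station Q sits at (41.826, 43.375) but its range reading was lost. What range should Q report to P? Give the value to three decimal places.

52.706

eq1: (x + 36.157)² + (y − 23.158)² = 37.0757976714²
eq2: (x − 37.753)² + (y + 38.538)² = 100.7316023293²
eq3: (x + 14.323)² + (y + 26.715)² = 76.7097023046²
eq1−eq2, eq1−eq3 (x²,y² cancel):
  147.820·x − 123.392·y = -7705.396095
  43.668·x − 99.746·y = -5434.545714
det = 147.820·-99.746 − -123.392·43.668 = -9356.171864
x = (-7705.396095·-99.746 − -123.392·-5434.545714) / -9356.171864 = -10.474687
y = (147.820·-5434.545714 − -7705.396095·43.668) / -9356.171864 = 49.898112
|P − Q| = √((-10.474687 − 41.826)² + (49.898112 − 43.375)²) = 52.705909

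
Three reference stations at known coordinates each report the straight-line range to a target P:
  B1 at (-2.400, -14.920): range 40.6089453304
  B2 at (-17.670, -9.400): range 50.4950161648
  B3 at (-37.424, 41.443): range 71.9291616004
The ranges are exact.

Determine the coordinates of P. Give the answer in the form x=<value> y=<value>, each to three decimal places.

x=28.136 y=11.850

eq1: (x + 2.400)² + (y + 14.920)² = 40.6089453304²
eq2: (x + 17.670)² + (y + 9.400)² = 50.4950161648²
eq3: (x + 37.424)² + (y − 41.443)² = 71.9291616004²
eq3−eq1, eq3−eq2 (x²,y² cancel):
  70.048·x − 112.726·y = 635.006223
  39.508·x − 101.686·y = -93.431494
det = 70.048·-101.686 − -112.726·39.508 = -2669.322120
x = (635.006223·-101.686 − -112.726·-93.431494) / -2669.322120 = 28.135758
y = (70.048·-93.431494 − 635.006223·39.508) / -2669.322120 = 11.850393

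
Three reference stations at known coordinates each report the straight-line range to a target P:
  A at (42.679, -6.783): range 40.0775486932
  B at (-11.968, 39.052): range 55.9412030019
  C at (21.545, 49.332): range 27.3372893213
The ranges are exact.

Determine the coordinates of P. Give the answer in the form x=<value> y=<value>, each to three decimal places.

x=43.675 y=33.282

eq1: (x − 42.679)² + (y + 6.783)² = 40.0775486932²
eq2: (x + 11.968)² + (y − 39.052)² = 55.9412030019²
eq3: (x − 21.545)² + (y − 49.332)² = 27.3372893213²
eq2−eq1, eq2−eq3 (x²,y² cancel):
  109.294·x − 91.670·y = 1722.422686
  67.026·x + 20.560·y = 3611.632327
det = 109.294·20.560 − -91.670·67.026 = 8391.358060
x = (1722.422686·20.560 − -91.670·3611.632327) / 8391.358060 = 43.674855
y = (109.294·3611.632327 − 1722.422686·67.026) / 8391.358060 = 33.282174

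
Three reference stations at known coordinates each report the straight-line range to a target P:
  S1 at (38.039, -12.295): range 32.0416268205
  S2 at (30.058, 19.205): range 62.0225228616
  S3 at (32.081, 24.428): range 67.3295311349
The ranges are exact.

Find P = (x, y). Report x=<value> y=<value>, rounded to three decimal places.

eq1: (x − 38.039)² + (y + 12.295)² = 32.0416268205²
eq2: (x − 30.058)² + (y − 19.205)² = 62.0225228616²
eq3: (x − 32.081)² + (y − 24.428)² = 67.3295311349²
eq2−eq1, eq2−eq3 (x²,y² cancel):
  15.962·x − 63.000·y = 3145.944650
  4.046·x + 10.446·y = -332.870065
det = 15.962·10.446 − -63.000·4.046 = 421.637052
x = (3145.944650·10.446 − -63.000·-332.870065) / 421.637052 = 28.203697
y = (15.962·-332.870065 − 3145.944650·4.046) / 421.637052 = -42.789797

x=28.204 y=-42.790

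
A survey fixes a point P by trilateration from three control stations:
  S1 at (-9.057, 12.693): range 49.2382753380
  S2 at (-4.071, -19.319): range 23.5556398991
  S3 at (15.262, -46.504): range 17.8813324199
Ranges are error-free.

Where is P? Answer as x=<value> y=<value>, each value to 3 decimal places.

x=17.508 y=-28.764

eq1: (x + 9.057)² + (y − 12.693)² = 49.2382753380²
eq2: (x + 4.071)² + (y + 19.319)² = 23.5556398991²
eq3: (x − 15.262)² + (y + 46.504)² = 17.8813324199²
eq1−eq2, eq1−eq3 (x²,y² cancel):
  9.972·x − 64.024·y = 2016.194891
  48.638·x − 118.394·y = 4257.074871
det = 9.972·-118.394 − -64.024·48.638 = 1933.374344
x = (2016.194891·-118.394 − -64.024·4257.074871) / 1933.374344 = 17.508034
y = (9.972·4257.074871 − 2016.194891·48.638) / 1933.374344 = -28.764288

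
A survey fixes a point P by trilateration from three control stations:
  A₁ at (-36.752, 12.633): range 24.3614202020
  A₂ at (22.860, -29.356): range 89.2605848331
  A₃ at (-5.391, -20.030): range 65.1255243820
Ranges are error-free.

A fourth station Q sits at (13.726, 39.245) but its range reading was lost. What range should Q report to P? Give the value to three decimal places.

50.625

eq1: (x + 36.752)² + (y − 12.633)² = 24.3614202020²
eq2: (x − 22.860)² + (y + 29.356)² = 89.2605848331²
eq3: (x + 5.391)² + (y + 20.030)² = 65.1255243820²
eq3−eq1, eq3−eq2 (x²,y² cancel):
  -62.722·x + 65.326·y = 4727.893544
  56.502·x − 18.652·y = -2772.027524
det = -62.722·-18.652 − 65.326·56.502 = -2521.158908
x = (4727.893544·-18.652 − 65.326·-2772.027524) / -2521.158908 = -36.848451
y = (-62.722·-2772.027524 − 4727.893544·56.502) / -2521.158908 = 36.994229
|P − Q| = √((-36.848451 − 13.726)² + (36.994229 − 39.245)²) = 50.624510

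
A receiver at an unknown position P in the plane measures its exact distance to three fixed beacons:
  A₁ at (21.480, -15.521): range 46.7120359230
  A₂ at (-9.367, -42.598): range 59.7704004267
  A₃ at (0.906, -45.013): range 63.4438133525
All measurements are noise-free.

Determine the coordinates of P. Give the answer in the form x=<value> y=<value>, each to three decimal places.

x=-11.938 y=17.117

eq1: (x − 21.480)² + (y + 15.521)² = 46.7120359230²
eq2: (x + 9.367)² + (y + 42.598)² = 59.7704004267²
eq3: (x − 0.906)² + (y + 45.013)² = 63.4438133525²
eq2−eq3, eq2−eq1 (x²,y² cancel):
  20.546·x − 4.830·y = -327.955974
  61.694·x + 54.154·y = 190.448015
det = 20.546·54.154 − -4.830·61.694 = 1410.630104
x = (-327.955974·54.154 − -4.830·190.448015) / 1410.630104 = -11.938115
y = (20.546·190.448015 − -327.955974·61.694) / 1410.630104 = 17.117075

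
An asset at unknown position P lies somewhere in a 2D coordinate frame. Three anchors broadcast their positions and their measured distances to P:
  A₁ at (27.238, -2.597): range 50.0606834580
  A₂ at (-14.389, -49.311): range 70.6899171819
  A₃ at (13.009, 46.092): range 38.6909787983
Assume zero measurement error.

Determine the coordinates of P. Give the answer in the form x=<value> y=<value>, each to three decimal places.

x=-16.729 y=21.340

eq1: (x − 27.238)² + (y + 2.597)² = 50.0606834580²
eq2: (x + 14.389)² + (y + 49.311)² = 70.6899171819²
eq3: (x − 13.009)² + (y − 46.092)² = 38.6909787983²
eq1−eq2, eq1−eq3 (x²,y² cancel):
  -83.254·x − 93.428·y = -601.027374
  -28.458·x + 97.378·y = 2554.133680
det = -83.254·97.378 − -93.428·-28.458 = -10765.882036
x = (-601.027374·97.378 − -93.428·2554.133680) / -10765.882036 = -16.728844
y = (-83.254·2554.133680 − -601.027374·-28.458) / -10765.882036 = 21.340182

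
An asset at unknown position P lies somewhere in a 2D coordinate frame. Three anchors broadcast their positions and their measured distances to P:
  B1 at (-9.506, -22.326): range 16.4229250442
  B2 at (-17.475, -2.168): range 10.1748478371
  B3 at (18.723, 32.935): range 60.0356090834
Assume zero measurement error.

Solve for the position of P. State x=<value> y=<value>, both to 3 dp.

x=-21.763 y=-11.395

eq1: (x + 9.506)² + (y + 22.326)² = 16.4229250442²
eq2: (x + 17.475)² + (y + 2.168)² = 10.1748478371²
eq3: (x − 18.723)² + (y − 32.935)² = 60.0356090834²
eq3−eq1, eq3−eq2 (x²,y² cancel):
  -56.458·x − 110.522·y = 2488.111249
  -72.396·x − 70.206·y = 2375.557725
det = -56.458·-70.206 − -110.522·-72.396 = -4037.660364
x = (2488.111249·-70.206 − -110.522·2375.557725) / -4037.660364 = -21.762864
y = (-56.458·2375.557725 − 2488.111249·-72.396) / -4037.660364 = -11.395229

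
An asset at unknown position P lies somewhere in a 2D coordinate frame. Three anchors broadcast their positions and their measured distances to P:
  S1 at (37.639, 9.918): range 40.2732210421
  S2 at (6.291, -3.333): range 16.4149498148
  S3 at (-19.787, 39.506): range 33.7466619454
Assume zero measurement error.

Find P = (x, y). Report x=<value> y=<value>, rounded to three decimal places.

eq1: (x − 37.639)² + (y − 9.918)² = 40.2732210421²
eq2: (x − 6.291)² + (y + 3.333)² = 16.4149498148²
eq3: (x + 19.787)² + (y − 39.506)² = 33.7466619454²
eq2−eq3, eq2−eq1 (x²,y² cancel):
  -52.156·x + 85.678·y = 1032.177220
  62.696·x + 26.502·y = 111.893719
det = -52.156·26.502 − 85.678·62.696 = -6753.906200
x = (1032.177220·26.502 − 85.678·111.893719) / -6753.906200 = -2.630764
y = (-52.156·111.893719 − 1032.177220·62.696) / -6753.906200 = 10.445705

x=-2.631 y=10.446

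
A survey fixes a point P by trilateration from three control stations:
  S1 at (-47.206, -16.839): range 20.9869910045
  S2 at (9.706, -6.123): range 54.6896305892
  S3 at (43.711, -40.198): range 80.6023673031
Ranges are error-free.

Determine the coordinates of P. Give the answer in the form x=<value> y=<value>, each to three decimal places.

eq1: (x + 47.206)² + (y + 16.839)² = 20.9869910045²
eq2: (x − 9.706)² + (y + 6.123)² = 54.6896305892²
eq3: (x − 43.711)² + (y + 40.198)² = 80.6023673031²
eq2−eq1, eq2−eq3 (x²,y² cancel):
  -113.824·x − 21.432·y = 4930.762695
  68.010·x − 68.150·y = -110.952761
det = -113.824·-68.150 − -21.432·68.010 = 9214.695920
x = (4930.762695·-68.150 − -21.432·-110.952761) / 9214.695920 = -36.724968
y = (-113.824·-110.952761 − 4930.762695·68.010) / 9214.695920 = -35.021458

x=-36.725 y=-35.021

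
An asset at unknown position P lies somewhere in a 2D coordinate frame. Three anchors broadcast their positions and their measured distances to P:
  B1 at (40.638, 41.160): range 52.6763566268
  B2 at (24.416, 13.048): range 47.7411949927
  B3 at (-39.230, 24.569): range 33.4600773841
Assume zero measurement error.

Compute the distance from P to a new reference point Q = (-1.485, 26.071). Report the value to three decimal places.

eq1: (x − 40.638)² + (y − 41.160)² = 52.6763566268²
eq2: (x − 24.416)² + (y − 13.048)² = 47.7411949927²
eq3: (x + 39.230)² + (y − 24.569)² = 33.4600773841²
eq2−eq1, eq2−eq3 (x²,y² cancel):
  32.444·x + 56.224·y = 2083.624436
  -127.292·x + 23.042·y = 2535.882222
det = 32.444·23.042 − 56.224·-127.292 = 7904.440056
x = (2083.624436·23.042 − 56.224·2535.882222) / 7904.440056 = -11.963728
y = (32.444·2535.882222 − 2083.624436·-127.292) / 7904.440056 = 43.962998
|P − Q| = √((-11.963728 − -1.485)² + (43.962998 − 26.071)²) = 20.734689

20.735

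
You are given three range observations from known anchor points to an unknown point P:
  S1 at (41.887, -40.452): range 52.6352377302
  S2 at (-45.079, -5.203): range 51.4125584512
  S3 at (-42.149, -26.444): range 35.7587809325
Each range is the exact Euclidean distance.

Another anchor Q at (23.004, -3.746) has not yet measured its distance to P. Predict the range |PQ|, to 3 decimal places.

eq1: (x − 41.887)² + (y + 40.452)² = 52.6352377302²
eq2: (x + 45.079)² + (y + 5.203)² = 51.4125584512²
eq3: (x + 42.149)² + (y + 26.444)² = 35.7587809325²
eq2−eq3, eq2−eq1 (x²,y² cancel):
  5.860·x − 42.482·y = 1781.196640
  173.932·x − 70.498·y = 1204.480539
det = 5.860·-70.498 − -42.482·173.932 = 6975.860944
x = (1781.196640·-70.498 − -42.482·1204.480539) / 6975.860944 = -10.665645
y = (5.860·1204.480539 − 1781.196640·173.932) / 6975.860944 = -43.399494
|P − Q| = √((-10.665645 − 23.004)² + (-43.399494 − -3.746)²) = 52.019656

52.020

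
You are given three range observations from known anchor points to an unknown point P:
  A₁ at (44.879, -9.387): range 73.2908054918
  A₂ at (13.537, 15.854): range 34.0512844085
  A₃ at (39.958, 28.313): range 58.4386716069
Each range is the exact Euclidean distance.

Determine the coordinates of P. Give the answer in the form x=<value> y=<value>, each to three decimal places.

eq1: (x − 44.879)² + (y + 9.387)² = 73.2908054918²
eq2: (x − 13.537)² + (y − 15.854)² = 34.0512844085²
eq3: (x − 39.958)² + (y − 28.313)² = 58.4386716069²
eq3−eq1, eq3−eq2 (x²,y² cancel):
  9.842·x − 75.400·y = -2252.491153
  -52.842·x − 24.918·y = 291.920321
det = 9.842·-24.918 − -75.400·-52.842 = -4229.529756
x = (-2252.491153·-24.918 − -75.400·291.920321) / -4229.529756 = -18.474481
y = (9.842·291.920321 − -2252.491153·-52.842) / -4229.529756 = 27.462405

x=-18.474 y=27.462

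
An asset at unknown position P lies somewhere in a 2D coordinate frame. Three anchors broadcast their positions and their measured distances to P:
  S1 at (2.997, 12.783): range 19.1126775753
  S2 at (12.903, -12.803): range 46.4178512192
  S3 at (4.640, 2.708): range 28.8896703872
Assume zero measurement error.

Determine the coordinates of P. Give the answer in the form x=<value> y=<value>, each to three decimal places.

x=-6.537 y=29.348

eq1: (x − 2.997)² + (y − 12.783)² = 19.1126775753²
eq2: (x − 12.903)² + (y + 12.803)² = 46.4178512192²
eq3: (x − 4.640)² + (y − 2.708)² = 28.8896703872²
eq3−eq1, eq3−eq2 (x²,y² cancel):
  -3.286·x + 20.150·y = 612.842845
  16.526·x − 31.022·y = -1018.462503
det = -3.286·-31.022 − 20.150·16.526 = -231.060608
x = (612.842845·-31.022 − 20.150·-1018.462503) / -231.060608 = -6.536851
y = (-3.286·-1018.462503 − 612.842845·16.526) / -231.060608 = 29.348027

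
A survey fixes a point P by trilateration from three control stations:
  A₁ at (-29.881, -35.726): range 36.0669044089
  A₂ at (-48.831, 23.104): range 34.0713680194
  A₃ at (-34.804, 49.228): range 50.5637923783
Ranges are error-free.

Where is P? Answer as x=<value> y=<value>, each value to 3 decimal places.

eq1: (x + 29.881)² + (y + 35.726)² = 36.0669044089²
eq2: (x + 48.831)² + (y − 23.104)² = 34.0713680194²
eq3: (x + 34.804)² + (y − 49.228)² = 50.5637923783²
eq1−eq3, eq1−eq2 (x²,y² cancel):
  -9.846·x + 169.908·y = 209.617657
  -37.900·x + 117.660·y = 889.003615
det = -9.846·117.660 − 169.908·-37.900 = 5281.032840
x = (209.617657·117.660 − 169.908·889.003615) / 5281.032840 = -23.931912
y = (-9.846·889.003615 − 209.617657·-37.900) / 5281.032840 = -0.153118

x=-23.932 y=-0.153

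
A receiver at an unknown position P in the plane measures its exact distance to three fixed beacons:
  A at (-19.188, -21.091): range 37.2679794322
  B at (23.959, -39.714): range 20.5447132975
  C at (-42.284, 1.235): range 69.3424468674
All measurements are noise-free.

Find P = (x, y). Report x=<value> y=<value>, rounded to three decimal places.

x=5.595 y=-48.925

eq1: (x + 19.188)² + (y + 21.091)² = 37.2679794322²
eq2: (x − 23.959)² + (y + 39.714)² = 20.5447132975²
eq3: (x + 42.284)² + (y − 1.235)² = 69.3424468674²
eq1−eq3, eq1−eq2 (x²,y² cancel):
  -46.192·x + 44.652·y = -2443.020391
  86.294·x − 37.246·y = 2305.042898
det = -46.192·-37.246 − 44.652·86.294 = -2132.732456
x = (-2443.020391·-37.246 − 44.652·2305.042898) / -2132.732456 = 5.594719
y = (-46.192·2305.042898 − -2443.020391·86.294) / -2132.732456 = -48.924777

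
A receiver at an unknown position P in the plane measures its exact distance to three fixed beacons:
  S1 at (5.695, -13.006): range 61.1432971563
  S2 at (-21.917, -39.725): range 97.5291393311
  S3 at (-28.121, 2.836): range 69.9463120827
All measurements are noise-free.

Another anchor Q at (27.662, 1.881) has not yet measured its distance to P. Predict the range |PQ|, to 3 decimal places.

41.783

eq1: (x − 5.695)² + (y + 13.006)² = 61.1432971563²
eq2: (x + 21.917)² + (y + 39.725)² = 97.5291393311²
eq3: (x + 28.121)² + (y − 2.836)² = 69.9463120827²
eq2−eq1, eq2−eq3 (x²,y² cancel):
  55.224·x + 53.438·y = 3916.588779
  -12.408·x + 85.122·y = 3359.849468
det = 55.224·85.122 − 53.438·-12.408 = 5363.836032
x = (3916.588779·85.122 − 53.438·3359.849468) / 5363.836032 = 28.681756
y = (55.224·3359.849468 − 3916.588779·-12.408) / 5363.836032 = 43.651849
|P − Q| = √((28.681756 − 27.662)² + (43.651849 − 1.881)²) = 41.783295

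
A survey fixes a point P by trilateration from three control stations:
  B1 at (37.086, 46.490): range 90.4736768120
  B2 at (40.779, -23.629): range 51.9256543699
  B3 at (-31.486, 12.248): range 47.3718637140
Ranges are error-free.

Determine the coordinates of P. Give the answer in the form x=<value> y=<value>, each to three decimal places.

x=-10.713 y=-30.326

eq1: (x − 37.086)² + (y − 46.490)² = 90.4736768120²
eq2: (x − 40.779)² + (y + 23.629)² = 51.9256543699²
eq3: (x + 31.486)² + (y − 12.248)² = 47.3718637140²
eq3−eq1, eq3−eq2 (x²,y² cancel):
  137.144·x + 68.484·y = -3546.082928
  144.530·x − 71.754·y = 627.694672
det = 137.144·-71.754 − 68.484·144.530 = -19738.623096
x = (-3546.082928·-71.754 − 68.484·627.694672) / -19738.623096 = -10.712935
y = (137.144·627.694672 − -3546.082928·144.530) / -19738.623096 = -30.326326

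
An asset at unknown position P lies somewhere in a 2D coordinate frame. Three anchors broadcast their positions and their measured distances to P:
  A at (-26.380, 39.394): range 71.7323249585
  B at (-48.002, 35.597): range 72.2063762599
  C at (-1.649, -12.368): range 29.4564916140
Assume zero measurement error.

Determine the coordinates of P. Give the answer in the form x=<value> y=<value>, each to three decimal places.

eq1: (x + 26.380)² + (y − 39.394)² = 71.7323249585²
eq2: (x + 48.002)² + (y − 35.597)² = 72.2063762599²
eq3: (x + 1.649)² + (y + 12.368)² = 29.4564916140²
eq3−eq2, eq3−eq1 (x²,y² cancel):
  -92.706·x + 95.930·y = -930.424086
  -49.462·x + 103.524·y = -2185.736535
det = -92.706·103.524 − 95.930·-49.462 = -4852.406284
x = (-930.424086·103.524 − 95.930·-2185.736535) / -4852.406284 = -23.360880
y = (-92.706·-2185.736535 − -930.424086·-49.462) / -4852.406284 = -32.274761

x=-23.361 y=-32.275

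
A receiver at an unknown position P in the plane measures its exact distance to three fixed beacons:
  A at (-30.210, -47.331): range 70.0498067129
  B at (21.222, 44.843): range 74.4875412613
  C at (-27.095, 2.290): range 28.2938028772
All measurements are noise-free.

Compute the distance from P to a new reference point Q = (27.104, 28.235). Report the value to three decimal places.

eq1: (x + 30.210)² + (y + 47.331)² = 70.0498067129²
eq2: (x − 21.222)² + (y − 44.843)² = 74.4875412613²
eq3: (x + 27.095)² + (y − 2.290)² = 28.2938028772²
eq3−eq1, eq3−eq2 (x²,y² cancel):
  -6.230·x − 99.242·y = -1692.951603
  96.634·x + 85.106·y = -3025.969714
det = -6.230·85.106 − -99.242·96.634 = 9059.941048
x = (-1692.951603·85.106 − -99.242·-3025.969714) / 9059.941048 = -49.049284
y = (-6.230·-3025.969714 − -1692.951603·96.634) / 9059.941048 = 20.137932
|P − Q| = √((-49.049284 − 27.104)² + (20.137932 − 28.235)²) = 76.582539

76.583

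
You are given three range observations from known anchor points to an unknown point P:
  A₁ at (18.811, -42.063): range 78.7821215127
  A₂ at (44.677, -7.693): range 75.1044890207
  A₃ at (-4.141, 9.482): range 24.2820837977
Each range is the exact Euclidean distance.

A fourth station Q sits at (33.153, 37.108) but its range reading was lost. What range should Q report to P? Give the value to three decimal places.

eq1: (x − 18.811)² + (y + 42.063)² = 78.7821215127²
eq2: (x − 44.677)² + (y + 7.693)² = 75.1044890207²
eq3: (x + 4.141)² + (y − 9.482)² = 24.2820837977²
eq3−eq2, eq3−eq1 (x²,y² cancel):
  97.636·x − 34.350·y = -3102.904305
  45.904·x − 103.090·y = -3600.909591
det = 97.636·-103.090 − -34.350·45.904 = -8488.492840
x = (-3102.904305·-103.090 − -34.350·-3600.909591) / -8488.492840 = -23.112131
y = (97.636·-3600.909591 − -3102.904305·45.904) / -8488.492840 = 24.638377
|P − Q| = √((-23.112131 − 33.153)² + (24.638377 − 37.108)²) = 57.630343

57.630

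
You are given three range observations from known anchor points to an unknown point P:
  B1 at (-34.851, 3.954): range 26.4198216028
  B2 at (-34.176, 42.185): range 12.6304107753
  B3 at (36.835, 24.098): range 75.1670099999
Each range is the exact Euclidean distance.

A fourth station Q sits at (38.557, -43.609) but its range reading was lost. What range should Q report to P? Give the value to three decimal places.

eq1: (x + 34.851)² + (y − 3.954)² = 26.4198216028²
eq2: (x + 34.176)² + (y − 42.185)² = 12.6304107753²
eq3: (x − 36.835)² + (y − 24.098)² = 75.1670099999²
eq2−eq1, eq2−eq3 (x²,y² cancel):
  -1.350·x − 76.462·y = -2255.826581
  142.022·x − 36.174·y = -6500.594488
det = -1.350·-36.174 − -76.462·142.022 = 10908.121064
x = (-2255.826581·-36.174 − -76.462·-6500.594488) / 10908.121064 = -38.085953
y = (-1.350·-6500.594488 − -2255.826581·142.022) / 10908.121064 = 30.175023
|P − Q| = √((-38.085953 − 38.557)² + (30.175023 − -43.609)²) = 106.387143

106.387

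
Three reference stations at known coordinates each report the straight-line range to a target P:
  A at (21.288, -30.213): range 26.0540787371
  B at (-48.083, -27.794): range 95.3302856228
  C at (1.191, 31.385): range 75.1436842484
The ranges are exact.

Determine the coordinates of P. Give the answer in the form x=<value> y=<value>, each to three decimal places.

x=47.247 y=-27.990

eq1: (x − 21.288)² + (y + 30.213)² = 26.0540787371²
eq2: (x + 48.083)² + (y + 27.794)² = 95.3302856228²
eq3: (x − 1.191)² + (y − 31.385)² = 75.1436842484²
eq2−eq1, eq2−eq3 (x²,y² cancel):
  138.742·x − 4.838·y = 6690.571326
  98.548·x + 118.358·y = 1343.245455
det = 138.742·118.358 − -4.838·98.548 = 16898.000860
x = (6690.571326·118.358 − -4.838·1343.245455) / 16898.000860 = 47.247084
y = (138.742·1343.245455 − 6690.571326·98.548) / 16898.000860 = -27.990167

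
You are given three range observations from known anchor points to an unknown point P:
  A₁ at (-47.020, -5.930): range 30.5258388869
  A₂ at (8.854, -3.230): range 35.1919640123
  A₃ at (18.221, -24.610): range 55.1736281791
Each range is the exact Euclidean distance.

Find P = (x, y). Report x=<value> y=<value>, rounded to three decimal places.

x=-22.650 y=12.453

eq1: (x + 47.020)² + (y + 5.930)² = 30.5258388869²
eq2: (x − 8.854)² + (y + 3.230)² = 35.1919640123²
eq3: (x − 18.221)² + (y + 24.610)² = 55.1736281791²
eq3−eq2, eq3−eq1 (x²,y² cancel):
  -18.734·x + 42.760·y = 956.824190
  -130.482·x + 37.360·y = 3420.690766
det = -18.734·37.360 − 42.760·-130.482 = 4879.508080
x = (956.824190·37.360 − 42.760·3420.690766) / 4879.508080 = -22.650190
y = (-18.734·3420.690766 − 956.824190·-130.482) / 4879.508080 = 12.453123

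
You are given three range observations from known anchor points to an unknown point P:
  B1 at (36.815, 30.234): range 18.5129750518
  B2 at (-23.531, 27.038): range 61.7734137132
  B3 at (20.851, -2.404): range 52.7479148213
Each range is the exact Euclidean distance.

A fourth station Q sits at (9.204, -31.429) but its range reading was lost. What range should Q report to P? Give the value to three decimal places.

eq1: (x − 36.815)² + (y − 30.234)² = 18.5129750518²
eq2: (x + 23.531)² + (y − 27.038)² = 61.7734137132²
eq3: (x − 20.851)² + (y + 2.404)² = 52.7479148213²
eq1−eq2, eq1−eq3 (x²,y² cancel):
  -120.692·x − 6.392·y = -4457.901973
  -31.928·x − 65.276·y = -4268.507837
det = -120.692·-65.276 − -6.392·-31.928 = 7674.207216
x = (-4457.901973·-65.276 − -6.392·-4268.507837) / 7674.207216 = 34.363120
y = (-120.692·-4268.507837 − -4457.901973·-31.928) / 7674.207216 = 48.583892
|P − Q| = √((34.363120 − 9.204)² + (48.583892 − -31.429)²) = 83.875170

83.875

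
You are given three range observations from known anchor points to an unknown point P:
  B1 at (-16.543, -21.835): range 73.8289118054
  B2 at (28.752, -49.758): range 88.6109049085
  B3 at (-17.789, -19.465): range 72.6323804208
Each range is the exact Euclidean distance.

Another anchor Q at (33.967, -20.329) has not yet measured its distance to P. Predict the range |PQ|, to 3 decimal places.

59.717

eq1: (x + 16.543)² + (y + 21.835)² = 73.8289118054²
eq2: (x − 28.752)² + (y + 49.758)² = 88.6109049085²
eq3: (x + 17.789)² + (y + 19.465)² = 72.6323804208²
eq1−eq2, eq1−eq3 (x²,y² cancel):
  90.590·x − 55.846·y = 150.913744
  -2.492·x + 4.740·y = 120.142205
det = 90.590·4.740 − -55.846·-2.492 = 290.228368
x = (150.913744·4.740 − -55.846·120.142205) / 290.228368 = 25.582588
y = (90.590·120.142205 − 150.913744·-2.492) / 290.228368 = 38.796205
|P − Q| = √((25.582588 − 33.967)² + (38.796205 − -20.329)²) = 59.716734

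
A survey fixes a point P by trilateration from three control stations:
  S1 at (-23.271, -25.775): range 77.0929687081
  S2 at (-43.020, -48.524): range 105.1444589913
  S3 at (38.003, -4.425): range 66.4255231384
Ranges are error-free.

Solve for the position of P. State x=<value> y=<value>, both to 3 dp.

eq1: (x + 23.271)² + (y + 25.775)² = 77.0929687081²
eq2: (x + 43.020)² + (y + 48.524)² = 105.1444589913²
eq3: (x − 38.003)² + (y + 4.425)² = 66.4255231384²
eq2−eq3, eq2−eq1 (x²,y² cancel):
  162.046·x + 88.198·y = 3901.516790
  39.498·x + 45.498·y = 2112.622522
det = 162.046·45.498 − 88.198·39.498 = 3889.124304
x = (3901.516790·45.498 − 88.198·2112.622522) / 3889.124304 = -2.267315
y = (162.046·2112.622522 − 3901.516790·39.498) / 3889.124304 = 48.401621

x=-2.267 y=48.402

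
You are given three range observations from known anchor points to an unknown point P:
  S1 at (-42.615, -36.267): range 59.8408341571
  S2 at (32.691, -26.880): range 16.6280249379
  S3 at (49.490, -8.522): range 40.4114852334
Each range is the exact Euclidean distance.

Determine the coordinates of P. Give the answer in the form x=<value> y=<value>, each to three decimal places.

eq1: (x + 42.615)² + (y + 36.267)² = 59.8408341571²
eq2: (x − 32.691)² + (y + 26.880)² = 16.6280249379²
eq3: (x − 49.490)² + (y + 8.522)² = 40.4114852334²
eq1−eq2, eq1−eq3 (x²,y² cancel):
  150.612·x + 18.774·y = 1964.336586
  184.210·x + 55.490·y = 1338.388364
det = 150.612·55.490 − 18.774·184.210 = 4899.101340
x = (1964.336586·55.490 − 18.774·1338.388364) / 4899.101340 = 17.120310
y = (150.612·1338.388364 − 1964.336586·184.210) / 4899.101340 = -32.714795

x=17.120 y=-32.715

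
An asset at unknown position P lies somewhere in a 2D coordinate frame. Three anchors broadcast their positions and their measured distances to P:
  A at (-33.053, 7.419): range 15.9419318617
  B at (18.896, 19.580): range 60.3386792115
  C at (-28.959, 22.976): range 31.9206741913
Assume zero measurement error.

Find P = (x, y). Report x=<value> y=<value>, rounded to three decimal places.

eq1: (x + 33.053)² + (y − 7.419)² = 15.9419318617²
eq2: (x − 18.896)² + (y − 19.580)² = 60.3386792115²
eq3: (x + 28.959)² + (y − 22.976)² = 31.9206741913²
eq2−eq1, eq2−eq3 (x²,y² cancel):
  -103.898·x − 24.322·y = 3793.718172
  -95.710·x + 6.792·y = 3247.911809
det = -103.898·6.792 − -24.322·-95.710 = -3033.533836
x = (3793.718172·6.792 − -24.322·3247.911809) / -3033.533836 = -34.534853
y = (-103.898·3247.911809 − 3793.718172·-95.710) / -3033.533836 = -8.453911

x=-34.535 y=-8.454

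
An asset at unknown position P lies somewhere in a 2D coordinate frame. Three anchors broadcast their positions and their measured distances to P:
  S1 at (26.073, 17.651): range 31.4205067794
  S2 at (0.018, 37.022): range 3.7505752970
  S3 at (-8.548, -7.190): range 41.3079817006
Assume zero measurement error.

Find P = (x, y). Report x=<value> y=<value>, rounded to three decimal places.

eq1: (x − 26.073)² + (y − 17.651)² = 31.4205067794²
eq2: (x − 0.018)² + (y − 37.022)² = 3.7505752970²
eq3: (x + 8.548)² + (y + 7.190)² = 41.3079817006²
eq2−eq1, eq2−eq3 (x²,y² cancel):
  52.110·x − 38.742·y = -1352.451109
  -17.132·x − 88.424·y = -2938.146941
det = 52.110·-88.424 − -38.742·-17.132 = -5271.502584
x = (-1352.451109·-88.424 − -38.742·-2938.146941) / -5271.502584 = -1.092563
y = (52.110·-2938.146941 − -1352.451109·-17.132) / -5271.502584 = 33.439617

x=-1.093 y=33.440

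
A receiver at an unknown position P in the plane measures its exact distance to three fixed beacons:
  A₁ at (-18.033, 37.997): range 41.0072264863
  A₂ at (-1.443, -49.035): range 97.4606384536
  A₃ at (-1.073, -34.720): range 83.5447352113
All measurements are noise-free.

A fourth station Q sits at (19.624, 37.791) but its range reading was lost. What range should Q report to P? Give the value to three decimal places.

eq1: (x + 18.033)² + (y − 37.997)² = 41.0072264863²
eq2: (x + 1.443)² + (y + 49.035)² = 97.4606384536²
eq3: (x + 1.073)² + (y + 34.720)² = 83.5447352113²
eq3−eq1, eq3−eq2 (x²,y² cancel):
  -33.920·x + 145.434·y = 5860.461526
  -0.740·x − 28.630·y = -1318.969521
det = -33.920·-28.630 − 145.434·-0.740 = 1078.750760
x = (5860.461526·-28.630 − 145.434·-1318.969521) / 1078.750760 = 22.283182
y = (-33.920·-1318.969521 − 5860.461526·-0.740) / 1078.750760 = 45.493537
|P − Q| = √((22.283182 − 19.624)² + (45.493537 − 37.791)²) = 8.148640

8.149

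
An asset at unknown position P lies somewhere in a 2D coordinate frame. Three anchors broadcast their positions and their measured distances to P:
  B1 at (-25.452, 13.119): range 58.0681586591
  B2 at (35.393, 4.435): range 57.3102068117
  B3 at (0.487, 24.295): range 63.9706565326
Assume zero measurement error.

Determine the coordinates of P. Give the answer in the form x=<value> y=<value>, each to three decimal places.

eq1: (x + 25.452)² + (y − 13.119)² = 58.0681586591²
eq2: (x − 35.393)² + (y − 4.435)² = 57.3102068117²
eq3: (x − 0.487)² + (y − 24.295)² = 63.9706565326²
eq1−eq3, eq1−eq2 (x²,y² cancel):
  51.878·x + 22.352·y = -949.762118
  121.690·x − 17.368·y = 539.872454
det = 51.878·-17.368 − 22.352·121.690 = -3621.031984
x = (-949.762118·-17.368 − 22.352·539.872454) / -3621.031984 = -1.222922
y = (51.878·539.872454 − -949.762118·121.690) / -3621.031984 = -39.652800

x=-1.223 y=-39.653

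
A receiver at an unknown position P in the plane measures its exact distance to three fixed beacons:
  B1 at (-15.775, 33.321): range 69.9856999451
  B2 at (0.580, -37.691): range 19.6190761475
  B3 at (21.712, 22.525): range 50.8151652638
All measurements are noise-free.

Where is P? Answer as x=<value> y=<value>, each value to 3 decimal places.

eq1: (x + 15.775)² + (y − 33.321)² = 69.9856999451²
eq2: (x − 0.580)² + (y + 37.691)² = 19.6190761475²
eq3: (x − 21.712)² + (y − 22.525)² = 50.8151652638²
eq1−eq2, eq1−eq3 (x²,y² cancel):
  32.710·x − 142.024·y = 4574.898263
  74.974·x − 21.592·y = 1935.464079
det = 32.710·-21.592 − -142.024·74.974 = 9941.833056
x = (4574.898263·-21.592 − -142.024·1935.464079) / 9941.833056 = 17.713147
y = (32.710·1935.464079 − 4574.898263·74.974) / 9941.833056 = -28.132578

x=17.713 y=-28.133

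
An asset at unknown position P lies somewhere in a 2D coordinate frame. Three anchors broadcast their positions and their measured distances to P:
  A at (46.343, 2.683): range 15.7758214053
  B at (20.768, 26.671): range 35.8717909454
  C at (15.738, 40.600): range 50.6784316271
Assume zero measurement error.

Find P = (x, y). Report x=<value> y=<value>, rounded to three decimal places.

eq1: (x − 46.343)² + (y − 2.683)² = 15.7758214053²
eq2: (x − 20.768)² + (y − 26.671)² = 35.8717909454²
eq3: (x − 15.738)² + (y − 40.600)² = 50.6784316271²
eq1−eq2, eq1−eq3 (x²,y² cancel):
  -51.150·x + 47.976·y = -2050.128918
  -61.210·x + 75.834·y = -2578.254385
det = -51.150·75.834 − 47.976·-61.210 = -942.298140
x = (-2050.128918·75.834 − 47.976·-2578.254385) / -942.298140 = 33.720903
y = (-51.150·-2578.254385 − -2050.128918·-61.210) / -942.298140 = -6.780572

x=33.721 y=-6.781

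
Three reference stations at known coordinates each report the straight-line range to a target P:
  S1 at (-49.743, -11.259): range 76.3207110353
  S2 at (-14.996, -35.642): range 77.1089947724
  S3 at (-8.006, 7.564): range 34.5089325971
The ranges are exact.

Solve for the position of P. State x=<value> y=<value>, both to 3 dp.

x=8.803 y=37.702

eq1: (x + 49.743)² + (y + 11.259)² = 76.3207110353²
eq2: (x + 14.996)² + (y + 35.642)² = 77.1089947724²
eq3: (x + 8.006)² + (y − 7.564)² = 34.5089325971²
eq1−eq2, eq1−eq3 (x²,y² cancel):
  69.494·x − 48.766·y = -1226.845092
  83.474·x + 37.646·y = 2154.163506
det = 69.494·37.646 − -48.766·83.474 = 6686.864208
x = (-1226.845092·37.646 − -48.766·2154.163506) / 6686.864208 = 8.802949
y = (69.494·2154.163506 − -1226.845092·83.474) / 6686.864208 = 37.702441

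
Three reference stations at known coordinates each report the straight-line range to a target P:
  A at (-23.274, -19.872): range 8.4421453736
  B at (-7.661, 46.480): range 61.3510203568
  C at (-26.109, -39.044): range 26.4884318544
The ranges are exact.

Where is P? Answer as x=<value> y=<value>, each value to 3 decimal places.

eq1: (x + 23.274)² + (y + 19.872)² = 8.4421453736²
eq2: (x + 7.661)² + (y − 46.480)² = 61.3510203568²
eq3: (x + 26.109)² + (y + 39.044)² = 26.4884318544²
eq2−eq3, eq2−eq1 (x²,y² cancel):
  -36.896·x − 171.048·y = 3049.343173
  -31.226·x − 132.704·y = 2410.172019
det = -36.896·-132.704 − -171.048·-31.226 = -444.898064
x = (3049.343173·-132.704 − -171.048·2410.172019) / -444.898064 = -17.071477
y = (-36.896·2410.172019 − 3049.343173·-31.226) / -444.898064 = -14.145000

x=-17.071 y=-14.145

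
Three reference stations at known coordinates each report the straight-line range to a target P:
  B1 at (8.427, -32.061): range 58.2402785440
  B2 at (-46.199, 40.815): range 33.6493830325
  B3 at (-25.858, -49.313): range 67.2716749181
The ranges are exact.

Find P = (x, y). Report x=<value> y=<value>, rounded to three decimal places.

eq1: (x − 8.427)² + (y + 32.061)² = 58.2402785440²
eq2: (x + 46.199)² + (y − 40.815)² = 33.6493830325²
eq3: (x + 25.858)² + (y + 49.313)² = 67.2716749181²
eq3−eq1, eq3−eq2 (x²,y² cancel):
  68.570·x + 34.504·y = -867.937882
  -40.682·x + 180.256·y = 4093.000961
det = 68.570·180.256 − 34.504·-40.682 = 13763.845648
x = (-867.937882·180.256 − 34.504·4093.000961) / 13763.845648 = -21.627380
y = (68.570·4093.000961 − -867.937882·-40.682) / 13763.845648 = 17.825514

x=-21.627 y=17.826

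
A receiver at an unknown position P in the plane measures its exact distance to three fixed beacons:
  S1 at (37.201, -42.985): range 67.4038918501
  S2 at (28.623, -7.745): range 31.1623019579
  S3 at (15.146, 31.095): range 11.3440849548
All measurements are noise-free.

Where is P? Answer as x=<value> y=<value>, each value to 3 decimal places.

eq1: (x − 37.201)² + (y + 42.985)² = 67.4038918501²
eq2: (x − 28.623)² + (y + 7.745)² = 31.1623019579²
eq3: (x − 15.146)² + (y − 31.095)² = 11.3440849548²
eq1−eq3, eq1−eq2 (x²,y² cancel):
  -44.110·x + 148.160·y = 2379.272088
  -17.156·x + 70.480·y = 1219.832101
det = -44.110·70.480 − 148.160·-17.156 = -567.039840
x = (2379.272088·70.480 − 148.160·1219.832101) / -567.039840 = 22.995258
y = (-44.110·1219.832101 − 2379.272088·-17.156) / -567.039840 = 22.904920

x=22.995 y=22.905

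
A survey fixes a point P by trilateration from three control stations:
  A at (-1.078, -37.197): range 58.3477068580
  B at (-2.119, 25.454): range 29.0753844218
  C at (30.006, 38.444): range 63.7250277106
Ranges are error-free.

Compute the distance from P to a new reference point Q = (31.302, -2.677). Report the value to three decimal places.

62.481

eq1: (x + 1.078)² + (y + 37.197)² = 58.3477068580²
eq2: (x + 2.119)² + (y − 25.454)² = 29.0753844218²
eq3: (x − 30.006)² + (y − 38.444)² = 63.7250277106²
eq3−eq2, eq3−eq1 (x²,y² cancel):
  -64.250·x − 25.980·y = 1489.596282
  -62.168·x − 151.282·y = -337.098018
det = -64.250·-151.282 − -25.980·-62.168 = 8104.743860
x = (1489.596282·-151.282 − -25.980·-337.098018) / 8104.743860 = -28.885171
y = (-64.250·-337.098018 − 1489.596282·-62.168) / 8104.743860 = 14.098381
|P − Q| = √((-28.885171 − 31.302)² + (14.098381 − -2.677)²) = 62.481269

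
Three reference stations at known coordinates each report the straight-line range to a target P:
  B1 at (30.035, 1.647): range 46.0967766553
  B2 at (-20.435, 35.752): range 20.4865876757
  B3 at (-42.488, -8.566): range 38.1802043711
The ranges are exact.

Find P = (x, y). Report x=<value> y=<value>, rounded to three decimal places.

x=-13.627 y=16.430

eq1: (x − 30.035)² + (y − 1.647)² = 46.0967766553²
eq2: (x + 20.435)² + (y − 35.752)² = 20.4865876757²
eq3: (x + 42.488)² + (y + 8.566)² = 38.1802043711²
eq1−eq3, eq1−eq2 (x²,y² cancel):
  -145.046·x − 20.426·y = 1640.977478
  -100.940·x + 68.210·y = 2496.193438
det = -145.046·68.210 − -20.426·-100.940 = -11955.388100
x = (1640.977478·68.210 − -20.426·2496.193438) / -11955.388100 = -13.627188
y = (-145.046·2496.193438 − 1640.977478·-100.940) / -11955.388100 = 16.429630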